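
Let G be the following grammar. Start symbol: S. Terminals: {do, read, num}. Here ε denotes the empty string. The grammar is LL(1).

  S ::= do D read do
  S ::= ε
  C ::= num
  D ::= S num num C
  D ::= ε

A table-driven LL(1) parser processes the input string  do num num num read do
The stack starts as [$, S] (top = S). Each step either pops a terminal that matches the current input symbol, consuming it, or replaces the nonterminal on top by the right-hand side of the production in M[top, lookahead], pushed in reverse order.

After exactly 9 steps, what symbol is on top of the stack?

step 1: stack=$ S  input=do num num num read do $  — expand S ::= do D read do
step 2: stack=$ do read D do  input=do num num num read do $  — match do
step 3: stack=$ do read D  input=num num num read do $  — expand D ::= S num num C
step 4: stack=$ do read C num num S  input=num num num read do $  — expand S ::= ε
step 5: stack=$ do read C num num  input=num num num read do $  — match num
step 6: stack=$ do read C num  input=num num read do $  — match num
step 7: stack=$ do read C  input=num read do $  — expand C ::= num
step 8: stack=$ do read num  input=num read do $  — match num
step 9: stack=$ do read  input=read do $  — match read
Stack after step 9: $ do (top = do).

do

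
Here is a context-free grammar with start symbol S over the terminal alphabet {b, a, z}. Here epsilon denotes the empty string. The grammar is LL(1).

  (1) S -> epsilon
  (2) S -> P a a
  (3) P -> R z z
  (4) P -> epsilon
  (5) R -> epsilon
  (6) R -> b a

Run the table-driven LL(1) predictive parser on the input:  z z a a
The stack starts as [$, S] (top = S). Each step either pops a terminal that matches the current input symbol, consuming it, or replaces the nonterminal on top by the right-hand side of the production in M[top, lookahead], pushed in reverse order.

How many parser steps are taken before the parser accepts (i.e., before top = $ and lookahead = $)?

7

     Stack        Input      Action
  1  $ S          z z a a $  expand S -> P a a
  2  $ a a P      z z a a $  expand P -> R z z
  3  $ a a z z R  z z a a $  expand R -> epsilon
  4  $ a a z z    z z a a $  match z
  5  $ a a z      z a a $    match z
  6  $ a a        a a $      match a
  7  $ a          a $        match a
Accept reached after 7 steps.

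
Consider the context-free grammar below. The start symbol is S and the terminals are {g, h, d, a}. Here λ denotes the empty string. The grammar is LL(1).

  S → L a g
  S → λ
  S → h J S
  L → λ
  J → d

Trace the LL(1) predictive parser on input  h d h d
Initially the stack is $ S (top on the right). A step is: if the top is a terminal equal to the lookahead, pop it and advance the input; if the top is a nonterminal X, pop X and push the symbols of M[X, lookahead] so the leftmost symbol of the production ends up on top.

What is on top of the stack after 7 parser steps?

step 1: stack=$ S  input=h d h d $  — expand S → h J S
step 2: stack=$ S J h  input=h d h d $  — match h
step 3: stack=$ S J  input=d h d $  — expand J → d
step 4: stack=$ S d  input=d h d $  — match d
step 5: stack=$ S  input=h d $  — expand S → h J S
step 6: stack=$ S J h  input=h d $  — match h
step 7: stack=$ S J  input=d $  — expand J → d
Stack after step 7: $ S d (top = d).

d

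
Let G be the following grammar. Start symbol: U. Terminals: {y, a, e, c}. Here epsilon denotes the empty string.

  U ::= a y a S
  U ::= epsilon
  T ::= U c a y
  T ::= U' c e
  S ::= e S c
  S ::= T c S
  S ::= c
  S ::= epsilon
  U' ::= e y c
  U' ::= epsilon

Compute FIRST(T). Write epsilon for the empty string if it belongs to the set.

FIRST(U) = {epsilon, a}
FIRST(U') = {epsilon, e}
FIRST(T) = {a, c, e}  (via U c a y, U' c e)
FIRST(S) = {epsilon, a, c, e}  (via T c S)

{a, c, e}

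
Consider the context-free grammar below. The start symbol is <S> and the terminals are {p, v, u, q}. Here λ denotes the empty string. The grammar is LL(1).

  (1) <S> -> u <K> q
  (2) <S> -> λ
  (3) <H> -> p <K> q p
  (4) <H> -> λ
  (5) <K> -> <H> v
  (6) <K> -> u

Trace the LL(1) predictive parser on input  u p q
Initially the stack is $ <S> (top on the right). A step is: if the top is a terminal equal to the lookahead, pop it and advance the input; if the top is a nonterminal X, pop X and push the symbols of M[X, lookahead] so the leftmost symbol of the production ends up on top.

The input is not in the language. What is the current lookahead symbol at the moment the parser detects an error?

q

     Stack            Input    Action
  1  $ <S>            u p q $  expand <S> -> u <K> q
  2  $ q <K> u        u p q $  match u
  3  $ q <K>          p q $    expand <K> -> <H> v
  4  $ q v <H>        p q $    expand <H> -> p <K> q p
  5  $ q v p q <K> p  p q $    match p
  6  $ q v p q <K>    q $      error: M[<K>, q] is empty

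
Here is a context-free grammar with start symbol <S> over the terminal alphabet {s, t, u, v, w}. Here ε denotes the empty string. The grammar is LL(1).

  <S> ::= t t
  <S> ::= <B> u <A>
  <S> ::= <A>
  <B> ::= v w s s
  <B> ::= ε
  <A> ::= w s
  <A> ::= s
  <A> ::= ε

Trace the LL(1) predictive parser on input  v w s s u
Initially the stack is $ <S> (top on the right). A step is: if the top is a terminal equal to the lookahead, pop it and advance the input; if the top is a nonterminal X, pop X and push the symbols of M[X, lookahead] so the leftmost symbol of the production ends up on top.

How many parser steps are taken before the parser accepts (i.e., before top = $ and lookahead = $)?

8

step 1: stack=$ <S>  input=v w s s u $  — expand <S> ::= <B> u <A>
step 2: stack=$ <A> u <B>  input=v w s s u $  — expand <B> ::= v w s s
step 3: stack=$ <A> u s s w v  input=v w s s u $  — match v
step 4: stack=$ <A> u s s w  input=w s s u $  — match w
step 5: stack=$ <A> u s s  input=s s u $  — match s
step 6: stack=$ <A> u s  input=s u $  — match s
step 7: stack=$ <A> u  input=u $  — match u
step 8: stack=$ <A>  input=$  — expand <A> ::= ε
Accept reached after 8 steps.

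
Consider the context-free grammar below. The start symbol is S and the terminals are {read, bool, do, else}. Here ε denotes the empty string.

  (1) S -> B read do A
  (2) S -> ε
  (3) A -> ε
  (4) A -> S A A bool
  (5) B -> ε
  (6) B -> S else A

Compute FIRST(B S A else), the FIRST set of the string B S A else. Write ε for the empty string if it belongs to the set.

{bool, else, read}

FIRST(S) = {ε, else, read}  (via B read do A)
FIRST(A) = {ε, bool, else, read}  (via S A A bool)
FIRST(B) = {ε, else, read}  (via S else A)
FIRST(B S A else): take FIRST of each symbol in turn, carrying on past any symbol whose FIRST contains ε; result {bool, else, read}.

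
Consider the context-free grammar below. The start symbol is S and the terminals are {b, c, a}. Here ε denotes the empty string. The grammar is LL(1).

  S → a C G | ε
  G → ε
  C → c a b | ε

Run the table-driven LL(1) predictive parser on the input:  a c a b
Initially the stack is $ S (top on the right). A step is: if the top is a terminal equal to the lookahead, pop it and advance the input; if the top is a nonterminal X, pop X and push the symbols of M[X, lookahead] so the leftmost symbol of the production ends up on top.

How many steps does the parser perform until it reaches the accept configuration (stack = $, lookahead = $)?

7

     Stack      Input      Action
  1  $ S        a c a b $  expand S → a C G
  2  $ G C a    a c a b $  match a
  3  $ G C      c a b $    expand C → c a b
  4  $ G b a c  c a b $    match c
  5  $ G b a    a b $      match a
  6  $ G b      b $        match b
  7  $ G        $          expand G → ε
Accept reached after 7 steps.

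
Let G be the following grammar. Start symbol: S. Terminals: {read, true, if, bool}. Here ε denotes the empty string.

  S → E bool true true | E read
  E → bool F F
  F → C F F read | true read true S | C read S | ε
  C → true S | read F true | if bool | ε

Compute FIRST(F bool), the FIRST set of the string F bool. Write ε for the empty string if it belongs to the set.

{bool, if, read, true}

FIRST(E): from E→bool F F we get {bool}. So FIRST(E) = {bool}.
FIRST(C): from C→true S we get {true}; from C→read F true we get {read}; from C→if bool we get {if}; from C→ε we get {ε}. So FIRST(C) = {ε, if, read, true}.
FIRST(S): from S→E bool true true we get {bool}; from S→E read we get {bool}. So FIRST(S) = {bool}.
FIRST(F): from F→C F F read we get {if, read, true}; from F→true read true S we get {true}; from F→C read S we get {if, read, true}; from F→ε we get {ε}. So FIRST(F) = {ε, if, read, true}.
FIRST(F bool): take FIRST of each symbol in turn, carrying on past any symbol whose FIRST contains ε; result {bool, if, read, true}.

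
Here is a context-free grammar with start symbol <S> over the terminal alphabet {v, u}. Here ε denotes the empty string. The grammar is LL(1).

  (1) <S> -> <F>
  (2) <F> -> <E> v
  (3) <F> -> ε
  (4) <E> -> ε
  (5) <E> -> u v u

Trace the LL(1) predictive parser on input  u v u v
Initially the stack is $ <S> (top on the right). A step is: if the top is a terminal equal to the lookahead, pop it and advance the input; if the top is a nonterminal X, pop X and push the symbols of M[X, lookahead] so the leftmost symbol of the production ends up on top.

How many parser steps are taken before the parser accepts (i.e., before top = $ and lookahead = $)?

7

     Stack      Input      Action
  1  $ <S>      u v u v $  expand <S> -> <F>
  2  $ <F>      u v u v $  expand <F> -> <E> v
  3  $ v <E>    u v u v $  expand <E> -> u v u
  4  $ v u v u  u v u v $  match u
  5  $ v u v    v u v $    match v
  6  $ v u      u v $      match u
  7  $ v        v $        match v
Accept reached after 7 steps.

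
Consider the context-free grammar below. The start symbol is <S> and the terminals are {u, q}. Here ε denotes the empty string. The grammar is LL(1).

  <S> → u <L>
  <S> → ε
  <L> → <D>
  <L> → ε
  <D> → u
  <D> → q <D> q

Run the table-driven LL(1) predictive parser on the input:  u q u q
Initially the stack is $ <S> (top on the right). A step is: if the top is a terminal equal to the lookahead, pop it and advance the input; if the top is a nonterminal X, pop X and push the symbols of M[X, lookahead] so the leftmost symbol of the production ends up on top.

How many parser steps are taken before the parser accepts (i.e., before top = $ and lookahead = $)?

     Stack      Input      Action
  1  $ <S>      u q u q $  expand <S> → u <L>
  2  $ <L> u    u q u q $  match u
  3  $ <L>      q u q $    expand <L> → <D>
  4  $ <D>      q u q $    expand <D> → q <D> q
  5  $ q <D> q  q u q $    match q
  6  $ q <D>    u q $      expand <D> → u
  7  $ q u      u q $      match u
  8  $ q        q $        match q
Accept reached after 8 steps.

8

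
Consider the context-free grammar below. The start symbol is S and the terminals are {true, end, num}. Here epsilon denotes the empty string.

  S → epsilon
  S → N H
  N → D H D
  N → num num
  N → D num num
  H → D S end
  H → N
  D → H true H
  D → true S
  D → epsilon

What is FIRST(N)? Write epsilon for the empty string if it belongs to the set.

{end, num, true}

FIRST(S): from S→epsilon we get {epsilon}; from S→N H we get {end, num, true}. So FIRST(S) = {epsilon, end, num, true}.
FIRST(N): from N→D H D we get {end, num, true}; from N→num num we get {num}; from N→D num num we get {end, num, true}. So FIRST(N) = {end, num, true}.
FIRST(H): from H→D S end we get {end, num, true}; from H→N we get {end, num, true}. So FIRST(H) = {end, num, true}.
FIRST(D): from D→H true H we get {end, num, true}; from D→true S we get {true}; from D→epsilon we get {epsilon}. So FIRST(D) = {epsilon, end, num, true}.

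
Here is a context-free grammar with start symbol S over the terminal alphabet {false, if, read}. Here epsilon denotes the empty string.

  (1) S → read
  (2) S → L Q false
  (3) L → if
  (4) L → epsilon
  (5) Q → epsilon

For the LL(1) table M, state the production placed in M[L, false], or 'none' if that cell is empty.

L → epsilon

FIRST(L) = {epsilon, if}
FIRST(Q) = {epsilon}
FIRST(S) = {false, if, read}  (via L Q false)
FOLLOW(S) includes $ since S is the start symbol.
FOLLOW(L): in S→L Q false, L is followed by Q false with FIRST {false}. Thus FOLLOW(L) = {false}.
For L → if: FIRST(if) = {if}, so it goes in M[L, t] for t ∈ {if}.
For L → epsilon: FIRST(epsilon) = {epsilon}, so it goes in M[L, t] for t ∈ {}; since epsilon ∈ FIRST, also for every t ∈ FOLLOW(L) = {false}.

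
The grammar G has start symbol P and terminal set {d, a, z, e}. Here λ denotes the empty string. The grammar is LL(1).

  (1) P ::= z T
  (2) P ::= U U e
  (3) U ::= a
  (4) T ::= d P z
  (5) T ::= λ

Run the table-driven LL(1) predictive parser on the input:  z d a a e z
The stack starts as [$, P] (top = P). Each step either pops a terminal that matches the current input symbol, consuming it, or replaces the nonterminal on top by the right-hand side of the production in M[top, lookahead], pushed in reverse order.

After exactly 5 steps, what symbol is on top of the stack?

U

step 1: stack=$ P  input=z d a a e z $  — expand P ::= z T
step 2: stack=$ T z  input=z d a a e z $  — match z
step 3: stack=$ T  input=d a a e z $  — expand T ::= d P z
step 4: stack=$ z P d  input=d a a e z $  — match d
step 5: stack=$ z P  input=a a e z $  — expand P ::= U U e
Stack after step 5: $ z e U U (top = U).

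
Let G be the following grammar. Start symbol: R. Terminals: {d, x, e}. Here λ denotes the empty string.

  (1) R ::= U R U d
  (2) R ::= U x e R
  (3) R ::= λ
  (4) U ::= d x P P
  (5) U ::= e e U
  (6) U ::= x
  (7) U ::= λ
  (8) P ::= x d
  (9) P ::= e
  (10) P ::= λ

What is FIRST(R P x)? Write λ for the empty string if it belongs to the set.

FIRST(U): from U::=d x P P we get {d}; from U::=e e U we get {e}; from U::=x we get {x}; from U::=λ we get {λ}. So FIRST(U) = {λ, d, e, x}.
FIRST(P): from P::=x d we get {x}; from P::=e we get {e}; from P::=λ we get {λ}. So FIRST(P) = {λ, e, x}.
FIRST(R): from R::=U R U d we get {d, e, x}; from R::=U x e R we get {d, e, x}; from R::=λ we get {λ}. So FIRST(R) = {λ, d, e, x}.
FIRST(R P x): take FIRST of each symbol in turn, carrying on past any symbol whose FIRST contains λ; result {d, e, x}.

{d, e, x}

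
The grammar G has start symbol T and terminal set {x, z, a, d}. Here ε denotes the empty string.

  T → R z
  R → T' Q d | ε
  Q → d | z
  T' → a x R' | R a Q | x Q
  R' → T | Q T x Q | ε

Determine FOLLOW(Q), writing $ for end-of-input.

FIRST(Q): from Q→d we get {d}; from Q→z we get {z}. So FIRST(Q) = {d, z}.
FIRST(T): from T→R z we get {a, x, z}. So FIRST(T) = {a, x, z}.
FIRST(R'): from R'→T we get {a, x, z}; from R'→Q T x Q we get {d, z}; from R'→ε we get {ε}. So FIRST(R') = {ε, a, d, x, z}.
FIRST(R): from R→T' Q d we get {a, x}; from R→ε we get {ε}. So FIRST(R) = {ε, a, x}.
FIRST(T'): from T'→a x R' we get {a}; from T'→R a Q we get {a, x}; from T'→x Q we get {x}. So FIRST(T') = {a, x}.
FOLLOW(T) includes $ since T is the start symbol.
FOLLOW(R): in T→R z, R is followed by z with FIRST {z}; in T'→R a Q, R is followed by a Q with FIRST {a}. Thus FOLLOW(R) = {a, z}.
FOLLOW(T'): in R→T' Q d, T' is followed by Q d with FIRST {d, z}. Thus FOLLOW(T') = {d, z}.
FOLLOW(R'): in T'→a x R', the suffix after R' is empty, so FOLLOW(R') ⊇ FOLLOW(T') = {d, z}. Thus FOLLOW(R') = {d, z}.
FOLLOW(T): in R'→T, the suffix after T is empty, so FOLLOW(T) ⊇ FOLLOW(R') = {d, z}; in R'→Q T x Q, T is followed by x Q with FIRST {x}. Thus FOLLOW(T) = {$, d, x, z}.
FOLLOW(Q): in R→T' Q d, Q is followed by d with FIRST {d}; in T'→R a Q, the suffix after Q is empty, so FOLLOW(Q) ⊇ FOLLOW(T') = {d, z}; in T'→x Q, the suffix after Q is empty, so FOLLOW(Q) ⊇ FOLLOW(T') = {d, z}; in R'→Q T x Q (occurrence 1), Q is followed by T x Q with FIRST {a, x, z}; in R'→Q T x Q (occurrence 2), the suffix after Q is empty, so FOLLOW(Q) ⊇ FOLLOW(R') = {d, z}. Thus FOLLOW(Q) = {a, d, x, z}.

{a, d, x, z}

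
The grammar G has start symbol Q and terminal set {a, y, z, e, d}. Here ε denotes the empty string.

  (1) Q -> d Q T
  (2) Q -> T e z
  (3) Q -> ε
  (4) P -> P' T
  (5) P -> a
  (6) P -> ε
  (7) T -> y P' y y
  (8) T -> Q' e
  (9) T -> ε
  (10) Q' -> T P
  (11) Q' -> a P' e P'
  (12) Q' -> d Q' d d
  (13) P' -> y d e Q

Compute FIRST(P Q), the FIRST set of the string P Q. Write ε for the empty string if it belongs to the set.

{ε, a, d, e, y}

FIRST(P') = {y}
FIRST(P) = {ε, a, y}  (via P' T)
FIRST(Q) = {ε, a, d, e, y}  (via T e z)
FIRST(T) = {ε, a, d, e, y}  (via Q' e)
FIRST(Q') = {ε, a, d, e, y}  (via T P)
FIRST(P Q): take FIRST of each symbol in turn, carrying on past any symbol whose FIRST contains ε; result {ε, a, d, e, y}.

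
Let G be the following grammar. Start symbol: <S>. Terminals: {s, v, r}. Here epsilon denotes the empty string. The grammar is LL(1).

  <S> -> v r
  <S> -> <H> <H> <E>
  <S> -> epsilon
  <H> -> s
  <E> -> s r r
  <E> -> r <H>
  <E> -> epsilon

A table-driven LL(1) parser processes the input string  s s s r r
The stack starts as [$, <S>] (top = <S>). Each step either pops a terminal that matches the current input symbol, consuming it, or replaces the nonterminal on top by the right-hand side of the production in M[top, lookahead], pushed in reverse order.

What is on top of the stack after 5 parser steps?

     Stack          Input        Action
  1  $ <S>          s s s r r $  expand <S> -> <H> <H> <E>
  2  $ <E> <H> <H>  s s s r r $  expand <H> -> s
  3  $ <E> <H> s    s s s r r $  match s
  4  $ <E> <H>      s s r r $    expand <H> -> s
  5  $ <E> s        s s r r $    match s
Stack after step 5: $ <E> (top = <E>).

<E>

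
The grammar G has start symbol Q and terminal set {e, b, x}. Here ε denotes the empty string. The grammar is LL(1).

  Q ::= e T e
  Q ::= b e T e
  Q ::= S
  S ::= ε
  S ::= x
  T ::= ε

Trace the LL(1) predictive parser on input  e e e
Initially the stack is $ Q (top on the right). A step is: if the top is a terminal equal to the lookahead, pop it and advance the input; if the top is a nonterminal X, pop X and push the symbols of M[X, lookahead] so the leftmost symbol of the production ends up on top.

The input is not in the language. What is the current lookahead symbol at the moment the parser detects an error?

e

     Stack    Input    Action
  1  $ Q      e e e $  expand Q ::= e T e
  2  $ e T e  e e e $  match e
  3  $ e T    e e $    expand T ::= ε
  4  $ e      e e $    match e
  5  $        e $      error: stack empty but input remains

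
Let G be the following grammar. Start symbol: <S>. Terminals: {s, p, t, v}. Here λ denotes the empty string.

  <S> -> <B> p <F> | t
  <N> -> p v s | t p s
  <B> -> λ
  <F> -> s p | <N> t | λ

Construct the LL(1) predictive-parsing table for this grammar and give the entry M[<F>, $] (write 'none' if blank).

<F> -> λ

FIRST(<N>) = {p, t}
FIRST(<B>) = {λ}
FIRST(<S>) = {p, t}  (via <B> p <F>)
FIRST(<F>) = {λ, p, s, t}  (via <N> t)
FOLLOW(<S>) includes $ since <S> is the start symbol.
FOLLOW(<S>): <S> appears on no right-hand side. Thus FOLLOW(<S>) = {$}.
FOLLOW(<F>): in <S>-><B> p <F>, the suffix after <F> is empty, so FOLLOW(<F>) ⊇ FOLLOW(<S>) = {$}. Thus FOLLOW(<F>) = {$}.
For <F> -> s p: FIRST(s p) = {s}, so it goes in M[<F>, t] for t ∈ {s}.
For <F> -> <N> t: FIRST(<N> t) = {p, t}, so it goes in M[<F>, t] for t ∈ {p, t}.
For <F> -> λ: FIRST(λ) = {λ}, so it goes in M[<F>, t] for t ∈ {}; since λ ∈ FIRST, also for every t ∈ FOLLOW(<F>) = {$}.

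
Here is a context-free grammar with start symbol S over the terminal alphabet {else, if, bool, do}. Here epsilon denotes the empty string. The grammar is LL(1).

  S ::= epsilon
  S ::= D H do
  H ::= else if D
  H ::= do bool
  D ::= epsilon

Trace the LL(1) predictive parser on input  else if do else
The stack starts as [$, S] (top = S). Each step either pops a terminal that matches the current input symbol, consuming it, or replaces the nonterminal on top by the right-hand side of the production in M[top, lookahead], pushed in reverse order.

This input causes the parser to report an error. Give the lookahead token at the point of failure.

step 1: stack=$ S  input=else if do else $  — expand S ::= D H do
step 2: stack=$ do H D  input=else if do else $  — expand D ::= epsilon
step 3: stack=$ do H  input=else if do else $  — expand H ::= else if D
step 4: stack=$ do D if else  input=else if do else $  — match else
step 5: stack=$ do D if  input=if do else $  — match if
step 6: stack=$ do D  input=do else $  — expand D ::= epsilon
step 7: stack=$ do  input=do else $  — match do
step 8: stack=$  input=else $  — error: stack empty but input remains

else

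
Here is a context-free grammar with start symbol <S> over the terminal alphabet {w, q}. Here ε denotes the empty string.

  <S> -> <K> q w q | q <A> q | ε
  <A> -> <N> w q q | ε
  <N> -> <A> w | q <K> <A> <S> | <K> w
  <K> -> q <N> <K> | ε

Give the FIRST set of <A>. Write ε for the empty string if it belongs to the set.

{ε, q, w}

FIRST(<K>) = {ε, q}
FIRST(<S>) = {ε, q}  (via <K> q w q)
FIRST(<A>) = {ε, q, w}  (via <N> w q q)
FIRST(<N>) = {q, w}  (via <A> w, <K> w)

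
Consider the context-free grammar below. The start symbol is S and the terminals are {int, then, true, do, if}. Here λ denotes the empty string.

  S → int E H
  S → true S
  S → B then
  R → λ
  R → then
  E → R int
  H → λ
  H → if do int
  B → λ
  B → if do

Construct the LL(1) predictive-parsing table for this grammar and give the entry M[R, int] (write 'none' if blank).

FIRST(R) = {λ, then}
FIRST(H) = {λ, if}
FIRST(B) = {λ, if}
FIRST(S) = {if, int, then, true}  (via B then)
FIRST(E) = {int, then}  (via R int)
FOLLOW(S) includes $ since S is the start symbol.
FOLLOW(R): in E→R int, R is followed by int with FIRST {int}. Thus FOLLOW(R) = {int}.
For R → λ: FIRST(λ) = {λ}, so it goes in M[R, t] for t ∈ {}; since λ ∈ FIRST, also for every t ∈ FOLLOW(R) = {int}.
For R → then: FIRST(then) = {then}, so it goes in M[R, t] for t ∈ {then}.

R → λ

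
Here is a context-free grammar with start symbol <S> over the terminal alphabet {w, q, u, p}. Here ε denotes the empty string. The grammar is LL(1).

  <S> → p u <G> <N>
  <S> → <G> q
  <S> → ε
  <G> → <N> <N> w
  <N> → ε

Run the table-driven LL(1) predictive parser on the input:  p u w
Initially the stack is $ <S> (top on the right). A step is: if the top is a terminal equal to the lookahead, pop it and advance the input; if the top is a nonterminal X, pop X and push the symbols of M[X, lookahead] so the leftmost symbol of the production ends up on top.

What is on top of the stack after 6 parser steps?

     Stack            Input    Action
  1  $ <S>            p u w $  expand <S> → p u <G> <N>
  2  $ <N> <G> u p    p u w $  match p
  3  $ <N> <G> u      u w $    match u
  4  $ <N> <G>        w $      expand <G> → <N> <N> w
  5  $ <N> w <N> <N>  w $      expand <N> → ε
  6  $ <N> w <N>      w $      expand <N> → ε
Stack after step 6: $ <N> w (top = w).

w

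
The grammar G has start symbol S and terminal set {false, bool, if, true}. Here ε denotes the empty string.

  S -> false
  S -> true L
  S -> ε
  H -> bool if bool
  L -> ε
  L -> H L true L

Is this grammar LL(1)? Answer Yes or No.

Yes

FIRST(S) = {ε, false, true}
FIRST(H) = {bool}
FIRST(L) = {ε, bool}
FOLLOW(S) = {$}
FOLLOW(H) = {bool, true}
FOLLOW(L) = {$, true}
Each cell of M receives at most one production.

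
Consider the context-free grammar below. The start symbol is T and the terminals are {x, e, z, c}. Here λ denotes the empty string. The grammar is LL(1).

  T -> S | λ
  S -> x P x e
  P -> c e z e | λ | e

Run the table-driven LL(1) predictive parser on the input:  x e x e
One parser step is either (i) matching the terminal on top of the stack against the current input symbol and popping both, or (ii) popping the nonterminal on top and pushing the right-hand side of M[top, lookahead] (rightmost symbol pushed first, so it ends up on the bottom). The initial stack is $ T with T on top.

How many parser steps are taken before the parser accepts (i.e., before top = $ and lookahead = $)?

7

     Stack      Input      Action
  1  $ T        x e x e $  expand T -> S
  2  $ S        x e x e $  expand S -> x P x e
  3  $ e x P x  x e x e $  match x
  4  $ e x P    e x e $    expand P -> e
  5  $ e x e    e x e $    match e
  6  $ e x      x e $      match x
  7  $ e        e $        match e
Accept reached after 7 steps.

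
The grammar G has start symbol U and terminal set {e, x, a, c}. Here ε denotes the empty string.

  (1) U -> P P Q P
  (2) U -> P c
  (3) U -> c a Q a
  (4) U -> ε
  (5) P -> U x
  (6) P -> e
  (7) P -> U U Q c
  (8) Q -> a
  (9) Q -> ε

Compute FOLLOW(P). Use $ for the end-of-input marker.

FIRST(Q): from Q->a we get {a}; from Q->ε we get {ε}. So FIRST(Q) = {ε, a}.
FIRST(U): from U->P P Q P we get {a, c, e, x}; from U->P c we get {a, c, e, x}; from U->c a Q a we get {c}; from U->ε we get {ε}. So FIRST(U) = {ε, a, c, e, x}.
FIRST(P): from P->U x we get {a, c, e, x}; from P->e we get {e}; from P->U U Q c we get {a, c, e, x}. So FIRST(P) = {a, c, e, x}.
FOLLOW(U) includes $ since U is the start symbol.
FOLLOW(U): in P->U x, U is followed by x with FIRST {x}; in P->U U Q c (occurrence 1), U is followed by U Q c with FIRST {a, c, e, x}; in P->U U Q c (occurrence 2), U is followed by Q c with FIRST {a, c}. Thus FOLLOW(U) = {$, a, c, e, x}.
FOLLOW(P): in U->P P Q P (occurrence 1), P is followed by P Q P with FIRST {a, c, e, x}; in U->P P Q P (occurrence 2), P is followed by Q P with FIRST {a, c, e, x}; in U->P P Q P (occurrence 3), the suffix after P is empty, so FOLLOW(P) ⊇ FOLLOW(U) = {$, a, c, e, x}; in U->P c, P is followed by c with FIRST {c}. Thus FOLLOW(P) = {$, a, c, e, x}.
FOLLOW(Q): in U->P P Q P, Q is followed by P with FIRST {a, c, e, x}; in U->c a Q a, Q is followed by a with FIRST {a}; in P->U U Q c, Q is followed by c with FIRST {c}. Thus FOLLOW(Q) = {a, c, e, x}.

{$, a, c, e, x}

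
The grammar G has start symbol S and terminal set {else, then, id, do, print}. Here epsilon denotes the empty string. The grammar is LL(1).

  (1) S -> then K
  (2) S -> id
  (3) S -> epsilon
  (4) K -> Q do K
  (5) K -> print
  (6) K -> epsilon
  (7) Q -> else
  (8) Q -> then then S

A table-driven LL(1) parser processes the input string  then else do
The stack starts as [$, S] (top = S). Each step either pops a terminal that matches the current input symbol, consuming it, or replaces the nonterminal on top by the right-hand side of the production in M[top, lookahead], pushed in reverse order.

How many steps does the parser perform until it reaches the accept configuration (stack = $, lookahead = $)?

     Stack        Input           Action
  1  $ S          then else do $  expand S -> then K
  2  $ K then     then else do $  match then
  3  $ K          else do $       expand K -> Q do K
  4  $ K do Q     else do $       expand Q -> else
  5  $ K do else  else do $       match else
  6  $ K do       do $            match do
  7  $ K          $               expand K -> epsilon
Accept reached after 7 steps.

7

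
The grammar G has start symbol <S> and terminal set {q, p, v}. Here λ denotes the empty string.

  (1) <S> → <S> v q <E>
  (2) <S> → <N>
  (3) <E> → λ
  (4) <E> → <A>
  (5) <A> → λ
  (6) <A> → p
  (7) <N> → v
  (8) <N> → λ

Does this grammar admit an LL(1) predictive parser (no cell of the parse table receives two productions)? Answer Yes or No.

No

FIRST(<S>) = {λ, v}
FIRST(<E>) = {λ, p}
FIRST(<A>) = {λ, p}
FIRST(<N>) = {λ, v}
FOLLOW(<S>) = {$, v}
FOLLOW(<E>) = {$, v}
FOLLOW(<A>) = {$, v}
FOLLOW(<N>) = {$, v}
Cell M[<E>, $] receives both <E> → λ and <E> → <A> — the grammar is not LL(1).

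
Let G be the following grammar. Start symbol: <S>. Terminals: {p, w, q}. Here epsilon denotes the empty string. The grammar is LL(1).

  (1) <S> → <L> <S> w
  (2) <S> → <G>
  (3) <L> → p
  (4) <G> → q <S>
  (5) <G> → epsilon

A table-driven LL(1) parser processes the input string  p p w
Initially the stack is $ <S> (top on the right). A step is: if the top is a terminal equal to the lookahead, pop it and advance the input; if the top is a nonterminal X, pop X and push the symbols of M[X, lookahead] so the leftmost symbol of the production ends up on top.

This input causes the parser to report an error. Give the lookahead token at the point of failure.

      Stack          Input    Action
   1  $ <S>          p p w $  expand <S> → <L> <S> w
   2  $ w <S> <L>    p p w $  expand <L> → p
   3  $ w <S> p      p p w $  match p
   4  $ w <S>        p w $    expand <S> → <L> <S> w
   5  $ w w <S> <L>  p w $    expand <L> → p
   6  $ w w <S> p    p w $    match p
   7  $ w w <S>      w $      expand <S> → <G>
   8  $ w w <G>      w $      expand <G> → epsilon
   9  $ w w          w $      match w
  10  $ w            $        error: top is terminal w but lookahead is $

$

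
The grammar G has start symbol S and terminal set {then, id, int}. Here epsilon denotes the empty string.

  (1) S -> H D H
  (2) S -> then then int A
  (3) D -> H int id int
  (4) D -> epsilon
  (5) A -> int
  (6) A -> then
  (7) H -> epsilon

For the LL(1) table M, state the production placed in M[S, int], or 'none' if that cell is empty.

FIRST(A) = {int, then}
FIRST(H) = {epsilon}
FIRST(D) = {epsilon, int}  (via H int id int)
FIRST(S) = {epsilon, int, then}  (via H D H)
FOLLOW(S) includes $ since S is the start symbol.
FOLLOW(S): S appears on no right-hand side. Thus FOLLOW(S) = {$}.
For S -> H D H: FIRST(H D H) = {epsilon, int}, so it goes in M[S, t] for t ∈ {int}; since epsilon ∈ FIRST, also for every t ∈ FOLLOW(S) = {$}.
For S -> then then int A: FIRST(then then int A) = {then}, so it goes in M[S, t] for t ∈ {then}.

S -> H D H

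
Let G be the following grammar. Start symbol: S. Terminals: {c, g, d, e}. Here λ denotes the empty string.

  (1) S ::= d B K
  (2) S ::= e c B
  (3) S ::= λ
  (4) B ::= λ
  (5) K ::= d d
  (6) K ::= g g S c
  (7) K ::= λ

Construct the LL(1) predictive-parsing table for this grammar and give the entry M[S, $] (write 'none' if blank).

S ::= λ

FIRST(S): from S::=d B K we get {d}; from S::=e c B we get {e}; from S::=λ we get {λ}. So FIRST(S) = {λ, d, e}.
FIRST(B): from B::=λ we get {λ}. So FIRST(B) = {λ}.
FIRST(K): from K::=d d we get {d}; from K::=g g S c we get {g}; from K::=λ we get {λ}. So FIRST(K) = {λ, d, g}.
FOLLOW(S) includes $ since S is the start symbol.
FOLLOW(S): in K::=g g S c, S is followed by c with FIRST {c}. Thus FOLLOW(S) = {$, c}.
For S ::= d B K: FIRST(d B K) = {d}, so it goes in M[S, t] for t ∈ {d}.
For S ::= e c B: FIRST(e c B) = {e}, so it goes in M[S, t] for t ∈ {e}.
For S ::= λ: FIRST(λ) = {λ}, so it goes in M[S, t] for t ∈ {}; since λ ∈ FIRST, also for every t ∈ FOLLOW(S) = {$, c}.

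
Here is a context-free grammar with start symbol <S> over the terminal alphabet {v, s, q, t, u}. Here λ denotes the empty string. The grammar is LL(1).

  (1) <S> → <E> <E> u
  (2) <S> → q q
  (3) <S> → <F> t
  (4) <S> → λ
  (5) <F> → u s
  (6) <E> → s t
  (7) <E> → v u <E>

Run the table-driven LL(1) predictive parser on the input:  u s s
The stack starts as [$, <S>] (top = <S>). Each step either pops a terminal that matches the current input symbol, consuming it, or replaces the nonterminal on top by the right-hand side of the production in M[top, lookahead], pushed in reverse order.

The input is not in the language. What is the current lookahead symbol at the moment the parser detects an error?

     Stack    Input    Action
  1  $ <S>    u s s $  expand <S> → <F> t
  2  $ t <F>  u s s $  expand <F> → u s
  3  $ t s u  u s s $  match u
  4  $ t s    s s $    match s
  5  $ t      s $      error: top is terminal t but lookahead is s

s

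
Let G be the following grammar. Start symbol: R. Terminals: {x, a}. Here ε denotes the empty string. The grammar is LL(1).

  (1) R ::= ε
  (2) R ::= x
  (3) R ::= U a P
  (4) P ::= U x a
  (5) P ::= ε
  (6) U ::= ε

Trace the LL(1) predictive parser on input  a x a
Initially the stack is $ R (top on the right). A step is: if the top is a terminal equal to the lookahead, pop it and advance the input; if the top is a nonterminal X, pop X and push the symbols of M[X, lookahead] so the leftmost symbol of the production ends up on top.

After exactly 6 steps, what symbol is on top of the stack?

     Stack    Input    Action
  1  $ R      a x a $  expand R ::= U a P
  2  $ P a U  a x a $  expand U ::= ε
  3  $ P a    a x a $  match a
  4  $ P      x a $    expand P ::= U x a
  5  $ a x U  x a $    expand U ::= ε
  6  $ a x    x a $    match x
Stack after step 6: $ a (top = a).

a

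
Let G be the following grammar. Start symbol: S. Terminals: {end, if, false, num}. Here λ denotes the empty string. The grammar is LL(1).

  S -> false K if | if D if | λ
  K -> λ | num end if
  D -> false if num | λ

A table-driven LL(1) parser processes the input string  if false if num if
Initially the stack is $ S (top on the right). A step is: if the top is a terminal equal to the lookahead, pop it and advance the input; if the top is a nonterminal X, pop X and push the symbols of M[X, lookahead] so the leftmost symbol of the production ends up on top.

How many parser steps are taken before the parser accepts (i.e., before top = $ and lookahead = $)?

7

     Stack              Input                 Action
  1  $ S                if false if num if $  expand S -> if D if
  2  $ if D if          if false if num if $  match if
  3  $ if D             false if num if $     expand D -> false if num
  4  $ if num if false  false if num if $     match false
  5  $ if num if        if num if $           match if
  6  $ if num           num if $              match num
  7  $ if               if $                  match if
Accept reached after 7 steps.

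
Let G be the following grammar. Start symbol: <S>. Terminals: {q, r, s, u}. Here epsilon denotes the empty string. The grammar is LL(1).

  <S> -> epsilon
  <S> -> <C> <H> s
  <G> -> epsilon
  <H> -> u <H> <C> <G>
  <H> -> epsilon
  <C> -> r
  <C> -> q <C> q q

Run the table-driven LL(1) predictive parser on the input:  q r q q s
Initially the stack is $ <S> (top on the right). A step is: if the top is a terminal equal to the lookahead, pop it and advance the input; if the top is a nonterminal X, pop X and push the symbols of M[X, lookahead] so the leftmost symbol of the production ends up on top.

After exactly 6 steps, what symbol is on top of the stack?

     Stack              Input        Action
  1  $ <S>              q r q q s $  expand <S> -> <C> <H> s
  2  $ s <H> <C>        q r q q s $  expand <C> -> q <C> q q
  3  $ s <H> q q <C> q  q r q q s $  match q
  4  $ s <H> q q <C>    r q q s $    expand <C> -> r
  5  $ s <H> q q r      r q q s $    match r
  6  $ s <H> q q        q q s $      match q
Stack after step 6: $ s <H> q (top = q).

q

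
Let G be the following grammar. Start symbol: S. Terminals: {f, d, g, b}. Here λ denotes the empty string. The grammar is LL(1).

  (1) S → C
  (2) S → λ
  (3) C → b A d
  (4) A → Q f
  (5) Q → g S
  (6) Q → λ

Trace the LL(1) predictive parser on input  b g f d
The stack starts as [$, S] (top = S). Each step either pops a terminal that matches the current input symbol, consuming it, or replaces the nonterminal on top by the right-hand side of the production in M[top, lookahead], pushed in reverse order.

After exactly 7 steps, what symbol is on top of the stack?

f

     Stack      Input      Action
  1  $ S        b g f d $  expand S → C
  2  $ C        b g f d $  expand C → b A d
  3  $ d A b    b g f d $  match b
  4  $ d A      g f d $    expand A → Q f
  5  $ d f Q    g f d $    expand Q → g S
  6  $ d f S g  g f d $    match g
  7  $ d f S    f d $      expand S → λ
Stack after step 7: $ d f (top = f).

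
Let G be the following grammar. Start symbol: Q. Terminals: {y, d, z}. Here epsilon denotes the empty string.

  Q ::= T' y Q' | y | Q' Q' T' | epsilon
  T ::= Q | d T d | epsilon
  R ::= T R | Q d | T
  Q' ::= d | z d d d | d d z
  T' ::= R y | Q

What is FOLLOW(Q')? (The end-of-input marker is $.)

FIRST(Q'): from Q'::=d we get {d}; from Q'::=z d d d we get {z}; from Q'::=d d z we get {d}. So FIRST(Q') = {d, z}.
FIRST(Q): from Q::=T' y Q' we get {d, y, z}; from Q::=y we get {y}; from Q::=Q' Q' T' we get {d, z}; from Q::=epsilon we get {epsilon}. So FIRST(Q) = {epsilon, d, y, z}.
FIRST(T): from T::=Q we get {epsilon, d, y, z}; from T::=d T d we get {d}; from T::=epsilon we get {epsilon}. So FIRST(T) = {epsilon, d, y, z}.
FIRST(R): from R::=T R we get {epsilon, d, y, z}; from R::=Q d we get {d, y, z}; from R::=T we get {epsilon, d, y, z}. So FIRST(R) = {epsilon, d, y, z}.
FIRST(T'): from T'::=R y we get {d, y, z}; from T'::=Q we get {epsilon, d, y, z}. So FIRST(T') = {epsilon, d, y, z}.
FOLLOW(Q) includes $ since Q is the start symbol.
FOLLOW(R): in R::=T R, the suffix after R is empty (adds nothing new); in T'::=R y, R is followed by y with FIRST {y}. Thus FOLLOW(R) = {y}.
FOLLOW(T): in T::=d T d, T is followed by d with FIRST {d}; in R::=T R, T is followed by R with FIRST {epsilon, d, y, z}; in R::=T R, the suffix after T is nullable, so FOLLOW(T) ⊇ FOLLOW(R) = {y}; in R::=T, the suffix after T is empty, so FOLLOW(T) ⊇ FOLLOW(R) = {y}. Thus FOLLOW(T) = {d, y, z}.
FOLLOW(Q): in T::=Q, the suffix after Q is empty, so FOLLOW(Q) ⊇ FOLLOW(T) = {d, y, z}; in R::=Q d, Q is followed by d with FIRST {d}; in T'::=Q, the suffix after Q is empty, so FOLLOW(Q) ⊇ FOLLOW(T') = {$, d, y, z}. Thus FOLLOW(Q) = {$, d, y, z}.
FOLLOW(Q'): in Q::=T' y Q', the suffix after Q' is empty, so FOLLOW(Q') ⊇ FOLLOW(Q) = {$, d, y, z}; in Q::=Q' Q' T' (occurrence 1), Q' is followed by Q' T' with FIRST {d, z}; in Q::=Q' Q' T' (occurrence 2), Q' is followed by T' with FIRST {epsilon, d, y, z}; in Q::=Q' Q' T' (occurrence 2), the suffix after Q' is nullable, so FOLLOW(Q') ⊇ FOLLOW(Q) = {$, d, y, z}. Thus FOLLOW(Q') = {$, d, y, z}.
FOLLOW(T'): in Q::=T' y Q', T' is followed by y Q' with FIRST {y}; in Q::=Q' Q' T', the suffix after T' is empty, so FOLLOW(T') ⊇ FOLLOW(Q) = {$, d, y, z}. Thus FOLLOW(T') = {$, d, y, z}.

{$, d, y, z}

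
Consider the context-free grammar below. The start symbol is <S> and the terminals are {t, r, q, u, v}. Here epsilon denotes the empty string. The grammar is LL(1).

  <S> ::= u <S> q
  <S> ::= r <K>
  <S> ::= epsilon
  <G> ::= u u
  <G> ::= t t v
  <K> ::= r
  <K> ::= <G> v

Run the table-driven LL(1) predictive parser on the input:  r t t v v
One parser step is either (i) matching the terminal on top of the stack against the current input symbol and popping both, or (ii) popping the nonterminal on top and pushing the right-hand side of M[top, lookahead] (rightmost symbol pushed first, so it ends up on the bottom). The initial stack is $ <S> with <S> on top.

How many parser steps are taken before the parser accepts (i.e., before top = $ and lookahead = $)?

8

     Stack      Input        Action
  1  $ <S>      r t t v v $  expand <S> ::= r <K>
  2  $ <K> r    r t t v v $  match r
  3  $ <K>      t t v v $    expand <K> ::= <G> v
  4  $ v <G>    t t v v $    expand <G> ::= t t v
  5  $ v v t t  t t v v $    match t
  6  $ v v t    t v v $      match t
  7  $ v v      v v $        match v
  8  $ v        v $          match v
Accept reached after 8 steps.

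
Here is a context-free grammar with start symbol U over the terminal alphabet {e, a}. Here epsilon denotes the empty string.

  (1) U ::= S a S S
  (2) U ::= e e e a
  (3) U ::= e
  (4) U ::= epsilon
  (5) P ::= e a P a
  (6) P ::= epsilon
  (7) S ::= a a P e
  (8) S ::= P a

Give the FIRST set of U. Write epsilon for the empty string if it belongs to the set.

FIRST(P) = {epsilon, e}
FIRST(S) = {a, e}  (via P a)
FIRST(U) = {epsilon, a, e}  (via S a S S)

{epsilon, a, e}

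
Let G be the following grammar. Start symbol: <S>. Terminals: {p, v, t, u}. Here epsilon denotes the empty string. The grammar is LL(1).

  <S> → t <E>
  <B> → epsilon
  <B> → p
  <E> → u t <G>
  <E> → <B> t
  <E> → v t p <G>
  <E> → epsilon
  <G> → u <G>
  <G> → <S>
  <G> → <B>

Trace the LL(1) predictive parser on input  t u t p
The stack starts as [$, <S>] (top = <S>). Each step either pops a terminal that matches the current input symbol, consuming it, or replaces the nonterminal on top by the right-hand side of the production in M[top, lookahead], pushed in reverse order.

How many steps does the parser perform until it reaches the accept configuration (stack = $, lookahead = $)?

8

step 1: stack=$ <S>  input=t u t p $  — expand <S> → t <E>
step 2: stack=$ <E> t  input=t u t p $  — match t
step 3: stack=$ <E>  input=u t p $  — expand <E> → u t <G>
step 4: stack=$ <G> t u  input=u t p $  — match u
step 5: stack=$ <G> t  input=t p $  — match t
step 6: stack=$ <G>  input=p $  — expand <G> → <B>
step 7: stack=$ <B>  input=p $  — expand <B> → p
step 8: stack=$ p  input=p $  — match p
Accept reached after 8 steps.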